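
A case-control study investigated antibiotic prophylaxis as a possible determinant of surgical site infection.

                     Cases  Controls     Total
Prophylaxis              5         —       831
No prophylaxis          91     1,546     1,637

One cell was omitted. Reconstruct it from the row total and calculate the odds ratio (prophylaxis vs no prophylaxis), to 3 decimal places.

The missing cell is in the exposed row: 831 − 5 = 826.
So a = 5, b = 826, c = 91, d = 1546.
OR = (a·d)/(b·c) = (5 × 1546) / (826 × 91) = 7730 / 75166 = 0.10284

0.103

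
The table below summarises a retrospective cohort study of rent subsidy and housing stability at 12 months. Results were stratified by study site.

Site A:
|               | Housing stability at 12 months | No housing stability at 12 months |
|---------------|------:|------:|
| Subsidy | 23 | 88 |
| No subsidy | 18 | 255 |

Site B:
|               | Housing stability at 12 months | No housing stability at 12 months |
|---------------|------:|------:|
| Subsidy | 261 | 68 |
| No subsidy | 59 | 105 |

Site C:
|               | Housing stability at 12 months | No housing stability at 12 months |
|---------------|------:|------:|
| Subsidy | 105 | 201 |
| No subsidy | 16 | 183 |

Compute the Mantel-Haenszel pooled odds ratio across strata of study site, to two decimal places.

OR_MH = Σ(aᵢdᵢ/nᵢ) / Σ(bᵢcᵢ/nᵢ), where nᵢ is the stratum total.
Stratum 1 (Site A): n = 384; a·d/n = 23·255/384 = 15.2734; b·c/n = 88·18/384 = 4.1250
Stratum 2 (Site B): n = 493; a·d/n = 261·105/493 = 55.5882; b·c/n = 68·59/493 = 8.1379
Stratum 3 (Site C): n = 505; a·d/n = 105·183/505 = 38.0495; b·c/n = 201·16/505 = 6.3683
OR_MH = (15.2734 + 55.5882 + 38.0495) / (4.1250 + 8.1379 + 6.3683) = 108.9112 / 18.6312 = 5.84562

5.85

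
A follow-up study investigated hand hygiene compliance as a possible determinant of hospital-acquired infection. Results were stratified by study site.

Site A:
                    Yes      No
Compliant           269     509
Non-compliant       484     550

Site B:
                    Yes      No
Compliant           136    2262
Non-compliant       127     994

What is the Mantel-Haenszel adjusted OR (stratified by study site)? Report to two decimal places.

OR_MH = Σ(aᵢdᵢ/nᵢ) / Σ(bᵢcᵢ/nᵢ), where nᵢ is the stratum total.
Stratum 1 (Site A): n = 1812; a·d/n = 269·550/1812 = 81.6501; b·c/n = 509·484/1812 = 135.9581
Stratum 2 (Site B): n = 3519; a·d/n = 136·994/3519 = 38.4155; b·c/n = 2262·127/3519 = 81.6351
OR_MH = (81.6501 + 38.4155) / (135.9581 + 81.6351) = 120.0656 / 217.5932 = 0.55179

0.55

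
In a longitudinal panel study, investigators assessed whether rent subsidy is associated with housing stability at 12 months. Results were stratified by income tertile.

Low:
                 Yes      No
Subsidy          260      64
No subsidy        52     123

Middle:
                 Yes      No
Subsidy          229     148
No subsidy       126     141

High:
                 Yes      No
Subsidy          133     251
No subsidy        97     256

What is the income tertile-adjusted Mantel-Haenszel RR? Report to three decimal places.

1.581

RR_MH = Σ(aᵢ·n₀ᵢ/nᵢ) / Σ(cᵢ·n₁ᵢ/nᵢ), with n₁ᵢ = aᵢ+bᵢ (exposed), n₀ᵢ = cᵢ+dᵢ (unexposed), nᵢ = n₁ᵢ+n₀ᵢ.
Stratum 1 (Low): n₁ = 324, n₀ = 175, n = 499; a·n₀/n = 260·175/499 = 91.1824; c·n₁/n = 52·324/499 = 33.7635
Stratum 2 (Middle): n₁ = 377, n₀ = 267, n = 644; a·n₀/n = 229·267/644 = 94.9425; c·n₁/n = 126·377/644 = 73.7609
Stratum 3 (High): n₁ = 384, n₀ = 353, n = 737; a·n₀/n = 133·353/737 = 63.7028; c·n₁/n = 97·384/737 = 50.5400
RR_MH = (91.1824 + 94.9425 + 63.7028) / (33.7635 + 73.7609 + 50.5400) = 249.8278 / 158.0644 = 1.58054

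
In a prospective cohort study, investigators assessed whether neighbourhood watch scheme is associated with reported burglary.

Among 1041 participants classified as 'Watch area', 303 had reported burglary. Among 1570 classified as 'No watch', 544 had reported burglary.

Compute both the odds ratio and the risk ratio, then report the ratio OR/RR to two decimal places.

0.92

From the description: a = 303, b = 738, c = 544, d = 1026.
OR = (303·1026)/(738·544) = 310878/401472 = 0.77435
Risk in exposed = 303/1041 = 0.29107; risk in unexposed = 544/1570 = 0.34650; RR = 0.84003
OR/RR = 0.77435 / 0.84003 = 0.92181
The outcome is not rare, so the OR lies further from 1 than the RR.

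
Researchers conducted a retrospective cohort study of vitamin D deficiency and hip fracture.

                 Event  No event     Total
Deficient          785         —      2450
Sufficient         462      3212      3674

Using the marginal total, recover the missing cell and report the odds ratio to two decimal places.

The missing cell is in the exposed row: 2450 − 785 = 1665.
So a = 785, b = 1665, c = 462, d = 3212.
OR = (a·d)/(b·c) = (785 × 3212) / (1665 × 462) = 2521420 / 769230 = 3.27785

3.28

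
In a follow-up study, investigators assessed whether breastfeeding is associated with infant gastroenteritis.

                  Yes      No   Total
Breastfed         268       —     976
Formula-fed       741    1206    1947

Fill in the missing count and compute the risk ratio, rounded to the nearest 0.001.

The missing cell is in the exposed row: 976 − 268 = 708.
So a = 268, b = 708, c = 741, d = 1206.
RR = [a/(a+b)] / [c/(c+d)] = (268/976) / (741/1947) = 0.27459/0.38059 = 0.72149

0.721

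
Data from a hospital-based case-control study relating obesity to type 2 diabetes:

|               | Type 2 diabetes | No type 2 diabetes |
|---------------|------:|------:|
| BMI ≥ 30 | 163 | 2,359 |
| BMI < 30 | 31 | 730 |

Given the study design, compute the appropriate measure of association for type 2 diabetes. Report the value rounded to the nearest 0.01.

1.63

Cells: a = 163, b = 2359, c = 31, d = 730.
This is a hospital-based case-control study: participants were sampled on outcome status, so risks in the source population cannot be estimated directly — relative risk is not valid here. The odds ratio is the appropriate measure.
OR = (a·d)/(b·c) = (163 × 730) / (2359 × 31) = 118990 / 73129 = 1.62712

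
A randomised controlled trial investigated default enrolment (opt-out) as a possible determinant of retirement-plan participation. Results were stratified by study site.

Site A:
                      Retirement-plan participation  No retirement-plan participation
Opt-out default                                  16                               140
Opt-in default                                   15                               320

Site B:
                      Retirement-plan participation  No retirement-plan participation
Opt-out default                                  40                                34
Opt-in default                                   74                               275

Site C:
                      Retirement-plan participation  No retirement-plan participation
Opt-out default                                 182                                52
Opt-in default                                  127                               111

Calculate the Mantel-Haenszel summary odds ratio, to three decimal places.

3.272

OR_MH = Σ(aᵢdᵢ/nᵢ) / Σ(bᵢcᵢ/nᵢ), where nᵢ is the stratum total.
Stratum 1 (Site A): n = 491; a·d/n = 16·320/491 = 10.4277; b·c/n = 140·15/491 = 4.2770
Stratum 2 (Site B): n = 423; a·d/n = 40·275/423 = 26.0047; b·c/n = 34·74/423 = 5.9480
Stratum 3 (Site C): n = 472; a·d/n = 182·111/472 = 42.8008; b·c/n = 52·127/472 = 13.9915
OR_MH = (10.4277 + 26.0047 + 42.8008) / (4.2770 + 5.9480 + 13.9915) = 79.2333 / 24.2165 = 3.27187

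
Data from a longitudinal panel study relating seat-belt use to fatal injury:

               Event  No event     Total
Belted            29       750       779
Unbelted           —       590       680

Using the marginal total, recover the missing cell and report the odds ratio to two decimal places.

0.25

The missing cell is in the unexposed row: 680 − 590 = 90.
So a = 29, b = 750, c = 90, d = 590.
OR = (a·d)/(b·c) = (29 × 590) / (750 × 90) = 17110 / 67500 = 0.25348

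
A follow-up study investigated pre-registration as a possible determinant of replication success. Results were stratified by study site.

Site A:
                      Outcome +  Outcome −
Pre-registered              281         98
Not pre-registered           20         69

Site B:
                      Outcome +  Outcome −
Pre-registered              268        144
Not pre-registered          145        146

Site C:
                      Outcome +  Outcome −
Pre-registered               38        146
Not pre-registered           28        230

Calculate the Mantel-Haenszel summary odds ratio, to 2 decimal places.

OR_MH = Σ(aᵢdᵢ/nᵢ) / Σ(bᵢcᵢ/nᵢ), where nᵢ is the stratum total.
Stratum 1 (Site A): n = 468; a·d/n = 281·69/468 = 41.4295; b·c/n = 98·20/468 = 4.1880
Stratum 2 (Site B): n = 703; a·d/n = 268·146/703 = 55.6586; b·c/n = 144·145/703 = 29.7013
Stratum 3 (Site C): n = 442; a·d/n = 38·230/442 = 19.7738; b·c/n = 146·28/442 = 9.2489
OR_MH = (41.4295 + 55.6586 + 19.7738) / (4.1880 + 29.7013 + 9.2489) = 116.8618 / 43.1382 = 2.70901

2.71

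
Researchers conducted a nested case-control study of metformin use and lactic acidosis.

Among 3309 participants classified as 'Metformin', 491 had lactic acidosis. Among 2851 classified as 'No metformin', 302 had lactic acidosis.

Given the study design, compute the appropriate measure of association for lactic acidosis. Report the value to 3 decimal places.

1.471

From the description: a = 491, b = 2818, c = 302, d = 2549.
This is a nested case-control study: participants were sampled on outcome status, so risks in the source population cannot be estimated directly — relative risk is not valid here. The odds ratio is the appropriate measure.
OR = (a·d)/(b·c) = (491 × 2549) / (2818 × 302) = 1251559 / 851036 = 1.47063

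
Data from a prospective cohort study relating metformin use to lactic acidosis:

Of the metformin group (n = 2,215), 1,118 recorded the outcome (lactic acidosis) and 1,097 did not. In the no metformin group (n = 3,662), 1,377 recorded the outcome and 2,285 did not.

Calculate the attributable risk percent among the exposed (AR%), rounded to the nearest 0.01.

From the description: a = 1118, b = 1097, c = 1377, d = 2285.
Risk in exposed = 1118/2215 = 0.50474; risk in unexposed = 1377/3662 = 0.37602.
RR = 0.50474/0.37602 = 1.34231
AR% = (RR − 1)/RR × 100 = (1.34231 − 1)/1.34231 × 100 = 25.5015%

25.50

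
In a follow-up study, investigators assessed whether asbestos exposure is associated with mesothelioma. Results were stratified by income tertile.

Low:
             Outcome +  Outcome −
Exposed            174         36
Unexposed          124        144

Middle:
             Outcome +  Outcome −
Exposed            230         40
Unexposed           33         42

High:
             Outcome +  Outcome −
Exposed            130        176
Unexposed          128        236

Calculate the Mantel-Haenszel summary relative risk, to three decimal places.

RR_MH = Σ(aᵢ·n₀ᵢ/nᵢ) / Σ(cᵢ·n₁ᵢ/nᵢ), with n₁ᵢ = aᵢ+bᵢ (exposed), n₀ᵢ = cᵢ+dᵢ (unexposed), nᵢ = n₁ᵢ+n₀ᵢ.
Stratum 1 (Low): n₁ = 210, n₀ = 268, n = 478; a·n₀/n = 174·268/478 = 97.5565; c·n₁/n = 124·210/478 = 54.4770
Stratum 2 (Middle): n₁ = 270, n₀ = 75, n = 345; a·n₀/n = 230·75/345 = 50.0000; c·n₁/n = 33·270/345 = 25.8261
Stratum 3 (High): n₁ = 306, n₀ = 364, n = 670; a·n₀/n = 130·364/670 = 70.6269; c·n₁/n = 128·306/670 = 58.4597
RR_MH = (97.5565 + 50.0000 + 70.6269) / (54.4770 + 25.8261 + 58.4597) = 218.1834 / 138.7628 = 1.57235

1.572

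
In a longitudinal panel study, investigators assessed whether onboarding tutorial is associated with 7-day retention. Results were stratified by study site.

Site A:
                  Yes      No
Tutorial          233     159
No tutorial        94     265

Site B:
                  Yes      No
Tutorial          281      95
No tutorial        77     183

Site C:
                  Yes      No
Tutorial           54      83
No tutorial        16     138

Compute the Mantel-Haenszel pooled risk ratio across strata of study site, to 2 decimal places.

RR_MH = Σ(aᵢ·n₀ᵢ/nᵢ) / Σ(cᵢ·n₁ᵢ/nᵢ), with n₁ᵢ = aᵢ+bᵢ (exposed), n₀ᵢ = cᵢ+dᵢ (unexposed), nᵢ = n₁ᵢ+n₀ᵢ.
Stratum 1 (Site A): n₁ = 392, n₀ = 359, n = 751; a·n₀/n = 233·359/751 = 111.3808; c·n₁/n = 94·392/751 = 49.0652
Stratum 2 (Site B): n₁ = 376, n₀ = 260, n = 636; a·n₀/n = 281·260/636 = 114.8742; c·n₁/n = 77·376/636 = 45.5220
Stratum 3 (Site C): n₁ = 137, n₀ = 154, n = 291; a·n₀/n = 54·154/291 = 28.5773; c·n₁/n = 16·137/291 = 7.5326
RR_MH = (111.3808 + 114.8742 + 28.5773) / (49.0652 + 45.5220 + 7.5326) = 254.8324 / 102.1199 = 2.49542

2.50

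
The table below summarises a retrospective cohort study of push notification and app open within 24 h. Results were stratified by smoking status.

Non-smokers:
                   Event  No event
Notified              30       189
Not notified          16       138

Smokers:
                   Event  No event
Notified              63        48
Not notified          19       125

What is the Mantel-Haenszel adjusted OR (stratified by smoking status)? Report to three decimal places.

OR_MH = Σ(aᵢdᵢ/nᵢ) / Σ(bᵢcᵢ/nᵢ), where nᵢ is the stratum total.
Stratum 1 (Non-smokers): n = 373; a·d/n = 30·138/373 = 11.0992; b·c/n = 189·16/373 = 8.1072
Stratum 2 (Smokers): n = 255; a·d/n = 63·125/255 = 30.8824; b·c/n = 48·19/255 = 3.5765
OR_MH = (11.0992 + 30.8824) / (8.1072 + 3.5765) = 41.9815 / 11.6837 = 3.59317

3.593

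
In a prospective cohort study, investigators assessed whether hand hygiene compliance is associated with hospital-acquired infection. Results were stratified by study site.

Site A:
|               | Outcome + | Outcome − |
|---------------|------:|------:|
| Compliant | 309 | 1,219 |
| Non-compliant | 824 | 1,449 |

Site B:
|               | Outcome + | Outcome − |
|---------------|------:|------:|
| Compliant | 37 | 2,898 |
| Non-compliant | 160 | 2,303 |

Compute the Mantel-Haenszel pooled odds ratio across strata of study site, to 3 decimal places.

OR_MH = Σ(aᵢdᵢ/nᵢ) / Σ(bᵢcᵢ/nᵢ), where nᵢ is the stratum total.
Stratum 1 (Site A): n = 3801; a·d/n = 309·1449/3801 = 117.7956; b·c/n = 1219·824/3801 = 264.2610
Stratum 2 (Site B): n = 5398; a·d/n = 37·2303/5398 = 15.7857; b·c/n = 2898·160/5398 = 85.8985
OR_MH = (117.7956 + 15.7857) / (264.2610 + 85.8985) = 133.5812 / 350.1595 = 0.38149

0.381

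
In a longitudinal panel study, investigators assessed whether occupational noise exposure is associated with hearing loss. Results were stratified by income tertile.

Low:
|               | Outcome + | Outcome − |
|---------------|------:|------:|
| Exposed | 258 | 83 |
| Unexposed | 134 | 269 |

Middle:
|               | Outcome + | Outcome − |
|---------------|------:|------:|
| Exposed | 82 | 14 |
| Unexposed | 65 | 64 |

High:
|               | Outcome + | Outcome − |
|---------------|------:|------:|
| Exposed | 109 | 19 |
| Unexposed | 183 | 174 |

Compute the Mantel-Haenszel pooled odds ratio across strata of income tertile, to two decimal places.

5.95

OR_MH = Σ(aᵢdᵢ/nᵢ) / Σ(bᵢcᵢ/nᵢ), where nᵢ is the stratum total.
Stratum 1 (Low): n = 744; a·d/n = 258·269/744 = 93.2823; b·c/n = 83·134/744 = 14.9489
Stratum 2 (Middle): n = 225; a·d/n = 82·64/225 = 23.3244; b·c/n = 14·65/225 = 4.0444
Stratum 3 (High): n = 485; a·d/n = 109·174/485 = 39.1052; b·c/n = 19·183/485 = 7.1691
OR_MH = (93.2823 + 23.3244 + 39.1052) / (14.9489 + 4.0444 + 7.1691) = 155.7119 / 26.1624 = 5.95173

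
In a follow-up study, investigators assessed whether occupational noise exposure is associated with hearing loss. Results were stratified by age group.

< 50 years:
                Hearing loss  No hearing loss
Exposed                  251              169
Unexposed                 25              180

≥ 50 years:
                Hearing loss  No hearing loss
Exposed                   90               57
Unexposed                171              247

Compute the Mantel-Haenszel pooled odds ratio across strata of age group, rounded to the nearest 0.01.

OR_MH = Σ(aᵢdᵢ/nᵢ) / Σ(bᵢcᵢ/nᵢ), where nᵢ is the stratum total.
Stratum 1 (< 50 years): n = 625; a·d/n = 251·180/625 = 72.2880; b·c/n = 169·25/625 = 6.7600
Stratum 2 (≥ 50 years): n = 565; a·d/n = 90·247/565 = 39.3451; b·c/n = 57·171/565 = 17.2513
OR_MH = (72.2880 + 39.3451) / (6.7600 + 17.2513) = 111.6331 / 24.0113 = 4.64919

4.65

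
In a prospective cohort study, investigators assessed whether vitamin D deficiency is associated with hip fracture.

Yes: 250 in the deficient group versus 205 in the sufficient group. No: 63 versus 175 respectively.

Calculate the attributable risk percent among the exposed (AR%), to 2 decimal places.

32.46

From the description: a = 250, b = 63, c = 205, d = 175.
Risk in exposed = 250/313 = 0.79872; risk in unexposed = 205/380 = 0.53947.
RR = 0.79872/0.53947 = 1.48056
AR% = (RR − 1)/RR × 100 = (1.48056 − 1)/1.48056 × 100 = 32.4579%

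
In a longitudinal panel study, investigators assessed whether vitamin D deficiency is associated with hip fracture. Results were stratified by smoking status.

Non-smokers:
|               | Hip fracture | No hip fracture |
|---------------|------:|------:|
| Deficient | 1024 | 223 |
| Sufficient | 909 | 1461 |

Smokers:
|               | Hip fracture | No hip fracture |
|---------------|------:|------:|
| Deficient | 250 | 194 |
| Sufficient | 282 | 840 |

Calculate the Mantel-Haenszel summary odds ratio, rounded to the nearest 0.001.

6.020

OR_MH = Σ(aᵢdᵢ/nᵢ) / Σ(bᵢcᵢ/nᵢ), where nᵢ is the stratum total.
Stratum 1 (Non-smokers): n = 3617; a·d/n = 1024·1461/3617 = 413.6201; b·c/n = 223·909/3617 = 56.0429
Stratum 2 (Smokers): n = 1566; a·d/n = 250·840/1566 = 134.0996; b·c/n = 194·282/1566 = 34.9349
OR_MH = (413.6201 + 134.0996) / (56.0429 + 34.9349) = 547.7197 / 90.9777 = 6.02037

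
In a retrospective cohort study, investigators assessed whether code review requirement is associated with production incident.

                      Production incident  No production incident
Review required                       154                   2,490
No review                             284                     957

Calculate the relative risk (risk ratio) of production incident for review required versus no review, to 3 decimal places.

Cells: a = 154, b = 2490, c = 284, d = 957.
Risk in exposed = 154/2644 = 0.05825; risk in unexposed = 284/1241 = 0.22885.
RR = 0.05825 / 0.22885 = 0.25451
The risk is 75% lower among the exposed than among the unexposed.

0.255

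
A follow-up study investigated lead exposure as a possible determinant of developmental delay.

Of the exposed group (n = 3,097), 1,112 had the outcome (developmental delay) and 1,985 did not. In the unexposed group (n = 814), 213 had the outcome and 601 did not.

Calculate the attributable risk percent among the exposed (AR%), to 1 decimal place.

From the description: a = 1112, b = 1985, c = 213, d = 601.
Risk in exposed = 1112/3097 = 0.35906; risk in unexposed = 213/814 = 0.26167.
RR = 0.35906/0.26167 = 1.37217
AR% = (RR − 1)/RR × 100 = (1.37217 − 1)/1.37217 × 100 = 27.1228%

27.1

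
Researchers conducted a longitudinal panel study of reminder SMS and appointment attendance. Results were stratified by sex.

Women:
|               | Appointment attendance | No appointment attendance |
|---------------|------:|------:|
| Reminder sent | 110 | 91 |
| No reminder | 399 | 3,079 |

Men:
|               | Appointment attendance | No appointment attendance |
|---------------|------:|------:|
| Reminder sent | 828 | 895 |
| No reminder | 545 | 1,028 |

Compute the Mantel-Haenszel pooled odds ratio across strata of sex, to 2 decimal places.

OR_MH = Σ(aᵢdᵢ/nᵢ) / Σ(bᵢcᵢ/nᵢ), where nᵢ is the stratum total.
Stratum 1 (Women): n = 3679; a·d/n = 110·3079/3679 = 92.0603; b·c/n = 91·399/3679 = 9.8693
Stratum 2 (Men): n = 3296; a·d/n = 828·1028/3296 = 258.2476; b·c/n = 895·545/3296 = 147.9900
OR_MH = (92.0603 + 258.2476) / (9.8693 + 147.9900) = 350.3079 / 157.8592 = 2.21912

2.22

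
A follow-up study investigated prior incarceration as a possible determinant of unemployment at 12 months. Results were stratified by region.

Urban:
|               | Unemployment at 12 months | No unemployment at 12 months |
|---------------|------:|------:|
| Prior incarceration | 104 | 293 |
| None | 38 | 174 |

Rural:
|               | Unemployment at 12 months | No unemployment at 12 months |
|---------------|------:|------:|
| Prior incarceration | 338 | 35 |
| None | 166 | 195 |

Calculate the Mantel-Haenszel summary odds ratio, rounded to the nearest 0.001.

OR_MH = Σ(aᵢdᵢ/nᵢ) / Σ(bᵢcᵢ/nᵢ), where nᵢ is the stratum total.
Stratum 1 (Urban): n = 609; a·d/n = 104·174/609 = 29.7143; b·c/n = 293·38/609 = 18.2824
Stratum 2 (Rural): n = 734; a·d/n = 338·195/734 = 89.7956; b·c/n = 35·166/734 = 7.9155
OR_MH = (29.7143 + 89.7956) / (18.2824 + 7.9155) = 119.5099 / 26.1980 = 4.56180

4.562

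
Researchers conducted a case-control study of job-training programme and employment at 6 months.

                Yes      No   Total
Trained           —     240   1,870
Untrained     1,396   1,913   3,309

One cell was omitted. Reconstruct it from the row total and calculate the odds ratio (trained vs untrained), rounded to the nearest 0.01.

The missing cell is in the exposed row: 1870 − 240 = 1630.
So a = 1630, b = 240, c = 1396, d = 1913.
OR = (a·d)/(b·c) = (1630 × 1913) / (240 × 1396) = 3118190 / 335040 = 9.30692

9.31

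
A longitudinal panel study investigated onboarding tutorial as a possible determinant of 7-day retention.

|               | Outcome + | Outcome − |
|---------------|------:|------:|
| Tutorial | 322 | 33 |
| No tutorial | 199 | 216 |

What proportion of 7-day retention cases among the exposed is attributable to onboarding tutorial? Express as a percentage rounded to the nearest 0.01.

47.13

Cells: a = 322, b = 33, c = 199, d = 216.
Risk in exposed = 322/355 = 0.90704; risk in unexposed = 199/415 = 0.47952.
RR = 0.90704/0.47952 = 1.89157
AR% = (RR − 1)/RR × 100 = (1.89157 − 1)/1.89157 × 100 = 47.1339%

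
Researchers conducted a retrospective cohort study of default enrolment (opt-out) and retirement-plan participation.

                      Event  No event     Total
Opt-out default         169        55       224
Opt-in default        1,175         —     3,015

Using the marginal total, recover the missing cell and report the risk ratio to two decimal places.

1.94

The missing cell is in the unexposed row: 3015 − 1175 = 1840.
So a = 169, b = 55, c = 1175, d = 1840.
RR = [a/(a+b)] / [c/(c+d)] = (169/224) / (1175/3015) = 0.75446/0.38972 = 1.93592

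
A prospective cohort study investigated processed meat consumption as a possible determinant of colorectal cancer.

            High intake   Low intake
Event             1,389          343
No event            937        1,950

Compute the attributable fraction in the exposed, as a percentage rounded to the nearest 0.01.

Reading the table with exposure as columns: a = 1389 (High intake, case), b = 937 (High intake, non-case), c = 343 (Low intake, case), d = 1950.
Risk in exposed = 1389/2326 = 0.59716; risk in unexposed = 343/2293 = 0.14959.
RR = 0.59716/0.14959 = 3.99211
AR% = (RR − 1)/RR × 100 = (3.99211 − 1)/3.99211 × 100 = 74.9506%

74.95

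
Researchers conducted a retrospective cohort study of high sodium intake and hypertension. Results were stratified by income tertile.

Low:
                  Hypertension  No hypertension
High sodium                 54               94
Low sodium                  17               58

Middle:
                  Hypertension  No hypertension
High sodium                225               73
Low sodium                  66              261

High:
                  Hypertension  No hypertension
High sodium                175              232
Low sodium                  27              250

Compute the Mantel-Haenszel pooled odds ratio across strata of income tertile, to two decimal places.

7.16

OR_MH = Σ(aᵢdᵢ/nᵢ) / Σ(bᵢcᵢ/nᵢ), where nᵢ is the stratum total.
Stratum 1 (Low): n = 223; a·d/n = 54·58/223 = 14.0448; b·c/n = 94·17/223 = 7.1659
Stratum 2 (Middle): n = 625; a·d/n = 225·261/625 = 93.9600; b·c/n = 73·66/625 = 7.7088
Stratum 3 (High): n = 684; a·d/n = 175·250/684 = 63.9620; b·c/n = 232·27/684 = 9.1579
OR_MH = (14.0448 + 93.9600 + 63.9620) / (7.1659 + 7.7088 + 9.1579) = 171.9668 / 24.0326 = 7.15556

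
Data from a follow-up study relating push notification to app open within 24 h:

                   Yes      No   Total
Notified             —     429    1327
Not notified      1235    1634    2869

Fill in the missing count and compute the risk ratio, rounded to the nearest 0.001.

1.572

The missing cell is in the exposed row: 1327 − 429 = 898.
So a = 898, b = 429, c = 1235, d = 1634.
RR = [a/(a+b)] / [c/(c+d)] = (898/1327) / (1235/2869) = 0.67671/0.43046 = 1.57206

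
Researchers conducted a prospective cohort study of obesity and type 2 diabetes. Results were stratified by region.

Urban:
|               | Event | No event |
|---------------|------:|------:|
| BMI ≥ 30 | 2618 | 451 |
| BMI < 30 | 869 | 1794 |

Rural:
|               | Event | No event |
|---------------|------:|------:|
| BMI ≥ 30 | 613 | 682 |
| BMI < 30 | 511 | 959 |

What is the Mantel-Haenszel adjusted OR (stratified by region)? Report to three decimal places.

OR_MH = Σ(aᵢdᵢ/nᵢ) / Σ(bᵢcᵢ/nᵢ), where nᵢ is the stratum total.
Stratum 1 (Urban): n = 5732; a·d/n = 2618·1794/5732 = 819.3810; b·c/n = 451·869/5732 = 68.3739
Stratum 2 (Rural): n = 2765; a·d/n = 613·959/2765 = 212.6101; b·c/n = 682·511/2765 = 126.0405
OR_MH = (819.3810 + 212.6101) / (68.3739 + 126.0405) = 1031.9911 / 194.4144 = 5.30820

5.308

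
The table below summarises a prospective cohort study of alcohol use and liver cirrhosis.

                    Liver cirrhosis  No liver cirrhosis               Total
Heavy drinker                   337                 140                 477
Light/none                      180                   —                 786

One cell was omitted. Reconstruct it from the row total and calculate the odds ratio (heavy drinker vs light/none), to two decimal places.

8.10

The missing cell is in the unexposed row: 786 − 180 = 606.
So a = 337, b = 140, c = 180, d = 606.
OR = (a·d)/(b·c) = (337 × 606) / (140 × 180) = 204222 / 25200 = 8.10405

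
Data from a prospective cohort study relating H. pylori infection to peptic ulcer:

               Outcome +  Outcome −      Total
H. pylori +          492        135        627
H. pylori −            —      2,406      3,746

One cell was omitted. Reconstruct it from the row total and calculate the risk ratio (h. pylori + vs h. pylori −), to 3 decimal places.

The missing cell is in the unexposed row: 3746 − 2406 = 1340.
So a = 492, b = 135, c = 1340, d = 2406.
RR = [a/(a+b)] / [c/(c+d)] = (492/627) / (1340/3746) = 0.78469/0.35771 = 2.19362

2.194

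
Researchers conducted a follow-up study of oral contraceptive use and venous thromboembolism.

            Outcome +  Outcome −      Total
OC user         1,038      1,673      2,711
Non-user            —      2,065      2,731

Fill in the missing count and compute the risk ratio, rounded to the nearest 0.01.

The missing cell is in the unexposed row: 2731 − 2065 = 666.
So a = 1038, b = 1673, c = 666, d = 2065.
RR = [a/(a+b)] / [c/(c+d)] = (1038/2711) / (666/2731) = 0.38288/0.24387 = 1.57006

1.57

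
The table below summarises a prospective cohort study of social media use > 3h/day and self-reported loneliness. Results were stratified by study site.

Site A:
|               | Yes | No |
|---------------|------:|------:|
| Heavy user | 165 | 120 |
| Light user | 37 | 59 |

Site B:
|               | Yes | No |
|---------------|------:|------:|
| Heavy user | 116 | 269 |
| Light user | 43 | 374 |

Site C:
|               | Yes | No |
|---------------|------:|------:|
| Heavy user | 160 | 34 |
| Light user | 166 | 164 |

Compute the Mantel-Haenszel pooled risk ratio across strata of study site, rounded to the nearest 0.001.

1.846

RR_MH = Σ(aᵢ·n₀ᵢ/nᵢ) / Σ(cᵢ·n₁ᵢ/nᵢ), with n₁ᵢ = aᵢ+bᵢ (exposed), n₀ᵢ = cᵢ+dᵢ (unexposed), nᵢ = n₁ᵢ+n₀ᵢ.
Stratum 1 (Site A): n₁ = 285, n₀ = 96, n = 381; a·n₀/n = 165·96/381 = 41.5748; c·n₁/n = 37·285/381 = 27.6772
Stratum 2 (Site B): n₁ = 385, n₀ = 417, n = 802; a·n₀/n = 116·417/802 = 60.3142; c·n₁/n = 43·385/802 = 20.6421
Stratum 3 (Site C): n₁ = 194, n₀ = 330, n = 524; a·n₀/n = 160·330/524 = 100.7634; c·n₁/n = 166·194/524 = 61.4580
RR_MH = (41.5748 + 60.3142 + 100.7634) / (27.6772 + 20.6421 + 61.4580) = 202.6524 / 109.7773 = 1.84603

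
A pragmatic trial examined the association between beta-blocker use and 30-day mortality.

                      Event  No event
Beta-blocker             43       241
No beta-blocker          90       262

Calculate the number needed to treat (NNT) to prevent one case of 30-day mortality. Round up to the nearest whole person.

10

Risk in treated group = 43/284 = 0.15141; risk in control = 90/352 = 0.25568.
Absolute risk reduction = 0.25568 − 0.15141 = 0.10427
NNT = 1 / ARR = 1 / 0.10427 = 9.590 → round up → 10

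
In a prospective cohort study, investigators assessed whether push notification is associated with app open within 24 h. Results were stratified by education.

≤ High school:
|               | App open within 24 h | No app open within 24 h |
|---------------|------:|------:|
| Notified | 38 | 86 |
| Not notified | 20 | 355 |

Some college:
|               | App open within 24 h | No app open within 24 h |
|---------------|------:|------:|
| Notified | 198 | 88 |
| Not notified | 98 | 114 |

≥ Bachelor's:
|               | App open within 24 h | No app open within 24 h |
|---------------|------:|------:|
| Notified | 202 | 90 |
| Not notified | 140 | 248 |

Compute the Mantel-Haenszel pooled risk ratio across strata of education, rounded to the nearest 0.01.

1.88

RR_MH = Σ(aᵢ·n₀ᵢ/nᵢ) / Σ(cᵢ·n₁ᵢ/nᵢ), with n₁ᵢ = aᵢ+bᵢ (exposed), n₀ᵢ = cᵢ+dᵢ (unexposed), nᵢ = n₁ᵢ+n₀ᵢ.
Stratum 1 (≤ High school): n₁ = 124, n₀ = 375, n = 499; a·n₀/n = 38·375/499 = 28.5571; c·n₁/n = 20·124/499 = 4.9699
Stratum 2 (Some college): n₁ = 286, n₀ = 212, n = 498; a·n₀/n = 198·212/498 = 84.2892; c·n₁/n = 98·286/498 = 56.2811
Stratum 3 (≥ Bachelor's): n₁ = 292, n₀ = 388, n = 680; a·n₀/n = 202·388/680 = 115.2588; c·n₁/n = 140·292/680 = 60.1176
RR_MH = (28.5571 + 84.2892 + 115.2588) / (4.9699 + 56.2811 + 60.1176) = 228.1051 / 121.3687 = 1.87944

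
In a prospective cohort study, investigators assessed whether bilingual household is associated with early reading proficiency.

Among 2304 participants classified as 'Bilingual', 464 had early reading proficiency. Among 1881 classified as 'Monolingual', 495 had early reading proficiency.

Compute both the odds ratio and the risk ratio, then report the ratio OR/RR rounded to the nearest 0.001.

From the description: a = 464, b = 1840, c = 495, d = 1386.
OR = (464·1386)/(1840·495) = 643104/910800 = 0.70609
Risk in exposed = 464/2304 = 0.20139; risk in unexposed = 495/1881 = 0.26316; RR = 0.76528
OR/RR = 0.70609 / 0.76528 = 0.92265
The outcome is not rare, so the OR lies further from 1 than the RR.

0.923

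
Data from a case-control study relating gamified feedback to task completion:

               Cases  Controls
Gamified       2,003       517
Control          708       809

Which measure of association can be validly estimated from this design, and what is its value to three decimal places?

4.427

Cells: a = 2003, b = 517, c = 708, d = 809.
This is a case-control study: participants were sampled on outcome status, so risks in the source population cannot be estimated directly — relative risk is not valid here. The odds ratio is the appropriate measure.
OR = (a·d)/(b·c) = (2003 × 809) / (517 × 708) = 1620427 / 366036 = 4.42696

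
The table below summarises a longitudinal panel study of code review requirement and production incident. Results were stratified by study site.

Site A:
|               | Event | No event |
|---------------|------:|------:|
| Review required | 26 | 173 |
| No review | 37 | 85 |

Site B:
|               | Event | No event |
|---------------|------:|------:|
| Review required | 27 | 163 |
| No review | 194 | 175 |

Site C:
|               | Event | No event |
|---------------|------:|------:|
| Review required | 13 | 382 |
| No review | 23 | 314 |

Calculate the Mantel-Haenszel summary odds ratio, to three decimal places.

OR_MH = Σ(aᵢdᵢ/nᵢ) / Σ(bᵢcᵢ/nᵢ), where nᵢ is the stratum total.
Stratum 1 (Site A): n = 321; a·d/n = 26·85/321 = 6.8847; b·c/n = 173·37/321 = 19.9408
Stratum 2 (Site B): n = 559; a·d/n = 27·175/559 = 8.4526; b·c/n = 163·194/559 = 56.5689
Stratum 3 (Site C): n = 732; a·d/n = 13·314/732 = 5.5765; b·c/n = 382·23/732 = 12.0027
OR_MH = (6.8847 + 8.4526 + 5.5765) / (19.9408 + 56.5689 + 12.0027) = 20.9138 / 88.5124 = 0.23628

0.236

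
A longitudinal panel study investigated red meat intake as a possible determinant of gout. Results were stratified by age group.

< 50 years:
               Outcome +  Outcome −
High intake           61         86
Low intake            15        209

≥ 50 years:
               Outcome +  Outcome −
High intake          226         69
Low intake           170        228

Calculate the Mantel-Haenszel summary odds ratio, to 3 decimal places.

5.328

OR_MH = Σ(aᵢdᵢ/nᵢ) / Σ(bᵢcᵢ/nᵢ), where nᵢ is the stratum total.
Stratum 1 (< 50 years): n = 371; a·d/n = 61·209/371 = 34.3639; b·c/n = 86·15/371 = 3.4771
Stratum 2 (≥ 50 years): n = 693; a·d/n = 226·228/693 = 74.3550; b·c/n = 69·170/693 = 16.9264
OR_MH = (34.3639 + 74.3550) / (3.4771 + 16.9264) = 108.7189 / 20.4035 = 5.32844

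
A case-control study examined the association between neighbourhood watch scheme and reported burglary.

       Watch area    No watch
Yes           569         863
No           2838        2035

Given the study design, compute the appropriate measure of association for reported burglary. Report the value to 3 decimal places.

0.473

Reading the table with exposure as columns: a = 569 (Watch area, case), b = 2838 (Watch area, non-case), c = 863 (No watch, case), d = 2035.
This is a case-control study: participants were sampled on outcome status, so risks in the source population cannot be estimated directly — relative risk is not valid here. The odds ratio is the appropriate measure.
OR = (a·d)/(b·c) = (569 × 2035) / (2838 × 863) = 1157915 / 2449194 = 0.47277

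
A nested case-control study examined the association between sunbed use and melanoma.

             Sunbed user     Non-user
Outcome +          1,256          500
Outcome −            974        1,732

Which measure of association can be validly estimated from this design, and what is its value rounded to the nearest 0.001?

Reading the table with exposure as columns: a = 1256 (Sunbed user, case), b = 974 (Sunbed user, non-case), c = 500 (Non-user, case), d = 1732.
This is a nested case-control study: participants were sampled on outcome status, so risks in the source population cannot be estimated directly — relative risk is not valid here. The odds ratio is the appropriate measure.
OR = (a·d)/(b·c) = (1256 × 1732) / (974 × 500) = 2175392 / 487000 = 4.46692

4.467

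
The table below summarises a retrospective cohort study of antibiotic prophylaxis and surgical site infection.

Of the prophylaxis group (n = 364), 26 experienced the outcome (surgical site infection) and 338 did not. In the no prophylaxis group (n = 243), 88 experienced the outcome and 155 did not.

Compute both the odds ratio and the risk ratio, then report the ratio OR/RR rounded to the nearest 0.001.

0.687

From the description: a = 26, b = 338, c = 88, d = 155.
OR = (26·155)/(338·88) = 4030/29744 = 0.13549
Risk in exposed = 26/364 = 0.07143; risk in unexposed = 88/243 = 0.36214; RR = 0.19724
OR/RR = 0.13549 / 0.19724 = 0.68693
The outcome is not rare, so the OR lies further from 1 than the RR.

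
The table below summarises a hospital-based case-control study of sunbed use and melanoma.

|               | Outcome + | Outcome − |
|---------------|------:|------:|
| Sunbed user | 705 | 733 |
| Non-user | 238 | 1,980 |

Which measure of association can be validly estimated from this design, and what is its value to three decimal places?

8.002

Cells: a = 705, b = 733, c = 238, d = 1980.
This is a hospital-based case-control study: participants were sampled on outcome status, so risks in the source population cannot be estimated directly — relative risk is not valid here. The odds ratio is the appropriate measure.
OR = (a·d)/(b·c) = (705 × 1980) / (733 × 238) = 1395900 / 174454 = 8.00154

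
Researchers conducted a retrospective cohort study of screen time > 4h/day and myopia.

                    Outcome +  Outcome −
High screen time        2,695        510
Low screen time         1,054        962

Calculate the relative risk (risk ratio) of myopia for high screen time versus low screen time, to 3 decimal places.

Cells: a = 2695, b = 510, c = 1054, d = 962.
Risk in exposed = 2695/3205 = 0.84087; risk in unexposed = 1054/2016 = 0.52282.
RR = 0.84087 / 0.52282 = 1.60835
The risk among the exposed is 1.61 times that among the unexposed.

1.608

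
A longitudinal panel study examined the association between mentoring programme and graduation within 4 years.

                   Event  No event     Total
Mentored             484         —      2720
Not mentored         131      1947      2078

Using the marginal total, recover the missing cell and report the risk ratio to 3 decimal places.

The missing cell is in the exposed row: 2720 − 484 = 2236.
So a = 484, b = 2236, c = 131, d = 1947.
RR = [a/(a+b)] / [c/(c+d)] = (484/2720) / (131/2078) = 0.17794/0.06304 = 2.82261

2.823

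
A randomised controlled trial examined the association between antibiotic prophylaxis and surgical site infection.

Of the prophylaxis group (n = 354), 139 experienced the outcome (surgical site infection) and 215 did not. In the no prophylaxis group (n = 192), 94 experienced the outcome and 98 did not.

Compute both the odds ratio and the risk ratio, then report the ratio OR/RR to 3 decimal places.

0.840

From the description: a = 139, b = 215, c = 94, d = 98.
OR = (139·98)/(215·94) = 13622/20210 = 0.67402
Risk in exposed = 139/354 = 0.39266; risk in unexposed = 94/192 = 0.48958; RR = 0.80202
OR/RR = 0.67402 / 0.80202 = 0.84041
The outcome is not rare, so the OR lies further from 1 than the RR.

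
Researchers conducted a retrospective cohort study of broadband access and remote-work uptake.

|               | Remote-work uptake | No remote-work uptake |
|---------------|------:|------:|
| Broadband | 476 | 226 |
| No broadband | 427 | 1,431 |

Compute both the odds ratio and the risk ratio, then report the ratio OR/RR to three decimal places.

Cells: a = 476, b = 226, c = 427, d = 1431.
OR = (476·1431)/(226·427) = 681156/96502 = 7.05847
Risk in exposed = 476/702 = 0.67806; risk in unexposed = 427/1858 = 0.22982; RR = 2.95045
OR/RR = 7.05847 / 2.95045 = 2.39234
The outcome is not rare, so the OR lies further from 1 than the RR.

2.392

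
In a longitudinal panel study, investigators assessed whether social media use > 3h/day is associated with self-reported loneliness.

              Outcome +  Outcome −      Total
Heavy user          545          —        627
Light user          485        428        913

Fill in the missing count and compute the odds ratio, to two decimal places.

The missing cell is in the exposed row: 627 − 545 = 82.
So a = 545, b = 82, c = 485, d = 428.
OR = (a·d)/(b·c) = (545 × 428) / (82 × 485) = 233260 / 39770 = 5.86523

5.87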